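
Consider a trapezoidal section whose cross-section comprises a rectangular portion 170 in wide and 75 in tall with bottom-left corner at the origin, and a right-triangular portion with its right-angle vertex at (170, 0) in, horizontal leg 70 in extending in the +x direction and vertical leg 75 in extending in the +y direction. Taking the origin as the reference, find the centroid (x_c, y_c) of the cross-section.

rectangular portion: A = 170 × 75 = 12750.00, centroid at (85.00, 37.50).
triangular portion: A = ½·70·75 = 2625.00, centroid at (193.33, 25.00).
ΣA = 15375.00 in², ΣAx_c = 1591250.00 in³, ΣAy_c = 543750.00 in³.
x_c = 1591250.00/15375.00 = 103.50 in; y_c = 543750.00/15375.00 = 35.37 in.

x_c = 103.50 in, y_c = 35.37 in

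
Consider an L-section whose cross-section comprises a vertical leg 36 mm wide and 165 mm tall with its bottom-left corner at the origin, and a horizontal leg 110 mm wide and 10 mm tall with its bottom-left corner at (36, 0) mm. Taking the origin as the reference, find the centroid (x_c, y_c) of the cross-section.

vertical leg: A = 36 × 165 = 5940.00, centroid at (18.00, 82.50).
horizontal leg: A = 110 × 10 = 1100.00, centroid at (91.00, 5.00).
ΣA = 7040.00 mm²
ΣAx_c = (5940.00)(18.00) + (1100.00)(91.00) = 207020.00 mm³
ΣAy_c = (5940.00)(82.50) + (1100.00)(5.00) = 495550.00 mm³
x_c = 207020.00 / 7040.00 = 29.41 mm
y_c = 495550.00 / 7040.00 = 70.39 mm

x_c = 29.41 mm, y_c = 70.39 mm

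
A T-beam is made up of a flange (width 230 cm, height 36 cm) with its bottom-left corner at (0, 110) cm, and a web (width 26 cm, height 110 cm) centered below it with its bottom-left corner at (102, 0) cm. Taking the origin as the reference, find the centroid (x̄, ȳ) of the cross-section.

web: A = 26 × 110 = 2860.00, centroid at (115.00, 55.00).
flange: A = 230 × 36 = 8280.00, centroid at (115.00, 128.00).
ΣA = 11140.00 cm², ΣAx̄ = 1281100.00 cm³, ΣAȳ = 1217140.00 cm³.
x̄ = 1281100.00/11140.00 = 115.00 cm; ȳ = 1217140.00/11140.00 = 109.26 cm.

x̄ = 115.00 cm, ȳ = 109.26 cm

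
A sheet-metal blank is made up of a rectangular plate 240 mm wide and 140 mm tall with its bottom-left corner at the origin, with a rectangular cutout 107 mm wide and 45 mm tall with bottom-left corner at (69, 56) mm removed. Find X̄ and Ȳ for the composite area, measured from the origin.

X̄ = 119.58 mm, Ȳ = 68.58 mm

Part | A | x̄ᵢ | ȳᵢ | A·x̄ᵢ | A·ȳᵢ
plate | 33600.00 | 120.00 | 70.00 | 4032000.00 | 2352000.00
hole | -4815.00 | 122.50 | 78.50 | -589837.50 | -377977.50
Σ | 28785.00 |  |  | 3442162.50 | 1974022.50
X̄ = 3442162.50 / 28785.00 = 119.58 mm
Ȳ = 1974022.50 / 28785.00 = 68.58 mm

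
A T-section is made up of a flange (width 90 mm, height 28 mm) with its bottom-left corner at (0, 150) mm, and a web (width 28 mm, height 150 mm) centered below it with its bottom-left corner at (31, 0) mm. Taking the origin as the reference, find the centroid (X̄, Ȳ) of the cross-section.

X̄ = 45.00 mm, Ȳ = 108.38 mm

Part | A | x̄ᵢ | ȳᵢ | A·x̄ᵢ | A·ȳᵢ
web | 4200.00 | 45.00 | 75.00 | 189000.00 | 315000.00
flange | 2520.00 | 45.00 | 164.00 | 113400.00 | 413280.00
Σ | 6720.00 |  |  | 302400.00 | 728280.00
X̄ = 302400.00 / 6720.00 = 45.00 mm
Ȳ = 728280.00 / 6720.00 = 108.38 mm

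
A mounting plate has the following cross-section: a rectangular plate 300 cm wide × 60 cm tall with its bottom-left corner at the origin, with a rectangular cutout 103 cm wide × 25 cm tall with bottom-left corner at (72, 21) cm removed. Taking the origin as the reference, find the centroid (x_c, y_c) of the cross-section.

Part | A | x̄ᵢ | ȳᵢ | A·x̄ᵢ | A·ȳᵢ
plate | 18000.00 | 150.00 | 30.00 | 2700000.00 | 540000.00
hole | -2575.00 | 123.50 | 33.50 | -318012.50 | -86262.50
Σ | 15425.00 |  |  | 2381987.50 | 453737.50
x_c = 2381987.50 / 15425.00 = 154.42 cm
y_c = 453737.50 / 15425.00 = 29.42 cm

x_c = 154.42 cm, y_c = 29.42 cm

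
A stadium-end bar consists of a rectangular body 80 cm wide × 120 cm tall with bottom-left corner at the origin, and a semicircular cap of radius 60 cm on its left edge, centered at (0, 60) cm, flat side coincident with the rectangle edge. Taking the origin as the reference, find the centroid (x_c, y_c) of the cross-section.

rectangular body: A = 80 × 120 = 9600.00, centroid at (40.00, 60.00).
semicircular end: A = ½π·60² = 5654.87, centroid at (-25.46, 60.00).
ΣA = 15254.87 cm², ΣAx_c = 240000.00 cm³, ΣAy_c = 915292.01 cm³.
x_c = 240000.00/15254.87 = 15.73 cm; y_c = 915292.01/15254.87 = 60.00 cm.

x_c = 15.73 cm, y_c = 60.00 cm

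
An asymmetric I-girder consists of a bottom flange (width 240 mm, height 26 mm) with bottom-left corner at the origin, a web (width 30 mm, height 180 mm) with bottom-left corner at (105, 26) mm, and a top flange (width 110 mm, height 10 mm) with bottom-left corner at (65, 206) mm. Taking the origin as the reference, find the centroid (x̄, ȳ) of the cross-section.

bottom flange: A = 240 × 26 = 6240.00, centroid at (120.00, 13.00).
web: A = 30 × 180 = 5400.00, centroid at (120.00, 116.00).
top flange: A = 110 × 10 = 1100.00, centroid at (120.00, 211.00).
ΣA = 12740.00 mm²
ΣAx̄ = (6240.00)(120.00) + (5400.00)(120.00) + (1100.00)(120.00) = 1528800.00 mm³
ΣAȳ = (6240.00)(13.00) + (5400.00)(116.00) + (1100.00)(211.00) = 939620.00 mm³
x̄ = 1528800.00 / 12740.00 = 120.00 mm
ȳ = 939620.00 / 12740.00 = 73.75 mm

x̄ = 120.00 mm, ȳ = 73.75 mm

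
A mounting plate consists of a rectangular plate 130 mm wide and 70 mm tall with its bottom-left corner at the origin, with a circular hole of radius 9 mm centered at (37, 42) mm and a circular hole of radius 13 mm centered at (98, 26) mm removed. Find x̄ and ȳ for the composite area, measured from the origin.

x̄ = 63.75 mm, ȳ = 35.36 mm

plate: A = 130 × 70 = 9100.00, centroid at (65.00, 35.00).
hole 1: A = −π·9² = -254.47, centroid at (37.00, 42.00).
hole 2: A = −π·13² = -530.93, centroid at (98.00, 26.00).
ΣA = 8314.60 mm², ΣAx̄ = 530053.59 mm³, ΣAȳ = 294008.14 mm³.
x̄ = 530053.59/8314.60 = 63.75 mm; ȳ = 294008.14/8314.60 = 35.36 mm.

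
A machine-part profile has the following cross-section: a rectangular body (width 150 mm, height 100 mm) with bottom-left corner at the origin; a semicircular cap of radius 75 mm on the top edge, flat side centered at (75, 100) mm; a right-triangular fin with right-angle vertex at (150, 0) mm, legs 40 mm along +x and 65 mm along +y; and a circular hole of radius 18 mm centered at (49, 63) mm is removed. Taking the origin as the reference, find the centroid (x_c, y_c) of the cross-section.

Part | A | x̄ᵢ | ȳᵢ | A·x̄ᵢ | A·ȳᵢ
rectangular body | 15000.00 | 75.00 | 50.00 | 1125000.00 | 750000.00
semicircular top | 8835.73 | 75.00 | 131.83 | 662679.70 | 1164822.93
triangular fin | 1300.00 | 163.33 | 21.67 | 212333.33 | 28166.67
hole | -1017.88 | 49.00 | 63.00 | -49875.92 | -64126.19
Σ | 24117.85 |  |  | 1950137.11 | 1878863.41
x_c = 1950137.11 / 24117.85 = 80.86 mm
y_c = 1878863.41 / 24117.85 = 77.90 mm

x_c = 80.86 mm, y_c = 77.90 mm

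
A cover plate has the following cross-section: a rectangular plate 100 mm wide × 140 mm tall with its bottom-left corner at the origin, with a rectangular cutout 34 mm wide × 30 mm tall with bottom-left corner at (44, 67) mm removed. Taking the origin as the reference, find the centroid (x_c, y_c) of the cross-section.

Part | A | x̄ᵢ | ȳᵢ | A·x̄ᵢ | A·ȳᵢ
plate | 14000.00 | 50.00 | 70.00 | 700000.00 | 980000.00
hole | -1020.00 | 61.00 | 82.00 | -62220.00 | -83640.00
Σ | 12980.00 |  |  | 637780.00 | 896360.00
x_c = 637780.00 / 12980.00 = 49.14 mm
y_c = 896360.00 / 12980.00 = 69.06 mm

x_c = 49.14 mm, y_c = 69.06 mm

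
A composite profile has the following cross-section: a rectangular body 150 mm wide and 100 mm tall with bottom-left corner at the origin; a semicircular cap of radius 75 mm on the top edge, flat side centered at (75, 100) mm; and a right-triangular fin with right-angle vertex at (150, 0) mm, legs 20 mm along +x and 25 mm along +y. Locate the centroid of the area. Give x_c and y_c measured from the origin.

x_c = 75.85 mm, y_c = 79.59 mm

rectangular body: A = 150 × 100 = 15000.00, centroid at (75.00, 50.00).
semicircular top: A = ½π·75² = 8835.73, centroid at (75.00, 131.83).
triangular fin: A = ½·20·25 = 250.00, centroid at (156.67, 8.33).
ΣA = 24085.73 mm²
ΣAx_c = (15000.00)(75.00) + (8835.73)(75.00) + (250.00)(156.67) = 1826846.37 mm³
ΣAy_c = (15000.00)(50.00) + (8835.73)(131.83) + (250.00)(8.33) = 1916906.27 mm³
x_c = 1826846.37 / 24085.73 = 75.85 mm
y_c = 1916906.27 / 24085.73 = 79.59 mm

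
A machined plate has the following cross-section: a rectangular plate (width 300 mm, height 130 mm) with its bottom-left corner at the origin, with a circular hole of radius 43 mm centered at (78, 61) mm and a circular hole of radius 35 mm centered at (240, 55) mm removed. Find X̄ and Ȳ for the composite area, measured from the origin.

X̄ = 152.45 mm, Ȳ = 67.10 mm

plate: A = 300 × 130 = 39000.00, centroid at (150.00, 65.00).
hole 1: A = −π·43² = -5808.80, centroid at (78.00, 61.00).
hole 2: A = −π·35² = -3848.45, centroid at (240.00, 55.00).
ΣA = 29342.74 mm²
ΣAX̄ = (39000.00)(150.00) + (-5808.80)(78.00) + (-3848.45)(240.00) = 4473284.98 mm³
ΣAȲ = (39000.00)(65.00) + (-5808.80)(61.00) + (-3848.45)(55.00) = 1968998.10 mm³
X̄ = 4473284.98 / 29342.74 = 152.45 mm
Ȳ = 1968998.10 / 29342.74 = 67.10 mm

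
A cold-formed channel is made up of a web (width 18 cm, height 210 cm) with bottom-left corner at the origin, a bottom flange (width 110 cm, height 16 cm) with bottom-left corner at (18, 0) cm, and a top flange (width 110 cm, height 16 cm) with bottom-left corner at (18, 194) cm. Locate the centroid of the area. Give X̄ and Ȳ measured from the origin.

X̄ = 39.86 cm, Ȳ = 105.00 cm

web: A = 18 × 210 = 3780.00, centroid at (9.00, 105.00).
bottom flange: A = 110 × 16 = 1760.00, centroid at (73.00, 8.00).
top flange: A = 110 × 16 = 1760.00, centroid at (73.00, 202.00).
ΣA = 7300.00 cm², ΣAX̄ = 290980.00 cm³, ΣAȲ = 766500.00 cm³.
X̄ = 290980.00/7300.00 = 39.86 cm; Ȳ = 766500.00/7300.00 = 105.00 cm.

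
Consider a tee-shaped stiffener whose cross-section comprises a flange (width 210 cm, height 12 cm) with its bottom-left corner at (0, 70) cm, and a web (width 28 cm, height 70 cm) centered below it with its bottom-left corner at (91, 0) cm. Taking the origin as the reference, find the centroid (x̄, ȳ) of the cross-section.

x̄ = 105.00 cm, ȳ = 58.06 cm

web: A = 28 × 70 = 1960.00, centroid at (105.00, 35.00).
flange: A = 210 × 12 = 2520.00, centroid at (105.00, 76.00).
ΣA = 4480.00 cm²
ΣAx̄ = (1960.00)(105.00) + (2520.00)(105.00) = 470400.00 cm³
ΣAȳ = (1960.00)(35.00) + (2520.00)(76.00) = 260120.00 cm³
x̄ = 470400.00 / 4480.00 = 105.00 cm
ȳ = 260120.00 / 4480.00 = 58.06 cm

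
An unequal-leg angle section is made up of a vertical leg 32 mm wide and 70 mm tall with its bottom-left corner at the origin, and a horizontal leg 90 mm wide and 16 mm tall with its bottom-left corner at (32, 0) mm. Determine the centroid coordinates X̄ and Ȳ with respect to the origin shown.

X̄ = 39.87 mm, Ȳ = 24.43 mm

vertical leg: A = 32 × 70 = 2240.00, centroid at (16.00, 35.00).
horizontal leg: A = 90 × 16 = 1440.00, centroid at (77.00, 8.00).
ΣA = 3680.00 mm², ΣAX̄ = 146720.00 mm³, ΣAȲ = 89920.00 mm³.
X̄ = 146720.00/3680.00 = 39.87 mm; Ȳ = 89920.00/3680.00 = 24.43 mm.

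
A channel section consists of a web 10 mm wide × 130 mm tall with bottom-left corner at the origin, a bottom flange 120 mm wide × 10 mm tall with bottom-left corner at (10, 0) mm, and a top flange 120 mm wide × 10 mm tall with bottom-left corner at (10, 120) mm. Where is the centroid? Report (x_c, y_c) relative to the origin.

web: A = 10 × 130 = 1300.00, centroid at (5.00, 65.00).
bottom flange: A = 120 × 10 = 1200.00, centroid at (70.00, 5.00).
top flange: A = 120 × 10 = 1200.00, centroid at (70.00, 125.00).
ΣA = 3700.00 mm²
ΣAx_c = (1300.00)(5.00) + (1200.00)(70.00) + (1200.00)(70.00) = 174500.00 mm³
ΣAy_c = (1300.00)(65.00) + (1200.00)(5.00) + (1200.00)(125.00) = 240500.00 mm³
x_c = 174500.00 / 3700.00 = 47.16 mm
y_c = 240500.00 / 3700.00 = 65.00 mm

x_c = 47.16 mm, y_c = 65.00 mm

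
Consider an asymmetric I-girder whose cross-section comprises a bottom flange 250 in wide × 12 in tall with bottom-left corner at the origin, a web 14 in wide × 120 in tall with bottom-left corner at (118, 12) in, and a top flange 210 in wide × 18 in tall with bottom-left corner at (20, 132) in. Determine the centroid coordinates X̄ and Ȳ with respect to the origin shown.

bottom flange: A = 250 × 12 = 3000.00, centroid at (125.00, 6.00).
web: A = 14 × 120 = 1680.00, centroid at (125.00, 72.00).
top flange: A = 210 × 18 = 3780.00, centroid at (125.00, 141.00).
ΣA = 8460.00 in²
ΣAX̄ = (3000.00)(125.00) + (1680.00)(125.00) + (3780.00)(125.00) = 1057500.00 in³
ΣAȲ = (3000.00)(6.00) + (1680.00)(72.00) + (3780.00)(141.00) = 671940.00 in³
X̄ = 1057500.00 / 8460.00 = 125.00 in
Ȳ = 671940.00 / 8460.00 = 79.43 in

X̄ = 125.00 in, Ȳ = 79.43 in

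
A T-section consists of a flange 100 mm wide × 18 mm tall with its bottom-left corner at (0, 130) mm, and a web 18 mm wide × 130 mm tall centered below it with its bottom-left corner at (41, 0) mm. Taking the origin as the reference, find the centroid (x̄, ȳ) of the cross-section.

Part | A | x̄ᵢ | ȳᵢ | A·x̄ᵢ | A·ȳᵢ
web | 2340.00 | 50.00 | 65.00 | 117000.00 | 152100.00
flange | 1800.00 | 50.00 | 139.00 | 90000.00 | 250200.00
Σ | 4140.00 |  |  | 207000.00 | 402300.00
x̄ = 207000.00 / 4140.00 = 50.00 mm
ȳ = 402300.00 / 4140.00 = 97.17 mm

x̄ = 50.00 mm, ȳ = 97.17 mm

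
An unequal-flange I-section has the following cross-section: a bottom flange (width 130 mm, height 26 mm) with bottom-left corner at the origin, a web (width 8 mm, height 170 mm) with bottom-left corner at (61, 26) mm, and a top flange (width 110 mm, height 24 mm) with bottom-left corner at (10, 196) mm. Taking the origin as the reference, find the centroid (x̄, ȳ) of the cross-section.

bottom flange: A = 130 × 26 = 3380.00, centroid at (65.00, 13.00).
web: A = 8 × 170 = 1360.00, centroid at (65.00, 111.00).
top flange: A = 110 × 24 = 2640.00, centroid at (65.00, 208.00).
ΣA = 7380.00 mm²
ΣAx̄ = (3380.00)(65.00) + (1360.00)(65.00) + (2640.00)(65.00) = 479700.00 mm³
ΣAȳ = (3380.00)(13.00) + (1360.00)(111.00) + (2640.00)(208.00) = 744020.00 mm³
x̄ = 479700.00 / 7380.00 = 65.00 mm
ȳ = 744020.00 / 7380.00 = 100.82 mm

x̄ = 65.00 mm, ȳ = 100.82 mm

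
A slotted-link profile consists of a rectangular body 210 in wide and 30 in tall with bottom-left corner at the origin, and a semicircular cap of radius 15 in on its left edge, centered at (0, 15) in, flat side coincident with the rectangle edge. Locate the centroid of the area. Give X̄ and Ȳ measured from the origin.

X̄ = 99.08 in, Ȳ = 15.00 in

rectangular body: A = 210 × 30 = 6300.00, centroid at (105.00, 15.00).
semicircular end: A = ½π·15² = 353.43, centroid at (-6.37, 15.00).
ΣA = 6653.43 in², ΣAX̄ = 659250.00 in³, ΣAȲ = 99801.44 in³.
X̄ = 659250.00/6653.43 = 99.08 in; Ȳ = 99801.44/6653.43 = 15.00 in.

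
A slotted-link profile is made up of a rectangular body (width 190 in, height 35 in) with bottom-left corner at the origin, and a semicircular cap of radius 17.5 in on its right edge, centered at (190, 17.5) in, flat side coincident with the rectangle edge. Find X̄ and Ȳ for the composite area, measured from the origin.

X̄ = 101.91 in, Ȳ = 17.50 in

rectangular body: A = 190 × 35 = 6650.00, centroid at (95.00, 17.50).
semicircular end: A = ½π·17.5² = 481.06, centroid at (197.43, 17.50).
ΣA = 7131.06 in², ΣAX̄ = 726723.63 in³, ΣAȲ = 124793.49 in³.
X̄ = 726723.63/7131.06 = 101.91 in; Ȳ = 124793.49/7131.06 = 17.50 in.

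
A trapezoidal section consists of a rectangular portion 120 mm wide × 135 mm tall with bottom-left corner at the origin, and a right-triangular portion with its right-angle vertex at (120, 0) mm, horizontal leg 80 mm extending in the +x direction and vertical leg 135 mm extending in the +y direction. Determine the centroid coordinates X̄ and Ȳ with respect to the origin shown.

rectangular portion: A = 120 × 135 = 16200.00, centroid at (60.00, 67.50).
triangular portion: A = ½·80·135 = 5400.00, centroid at (146.67, 45.00).
ΣA = 21600.00 mm², ΣAX̄ = 1764000.00 mm³, ΣAȲ = 1336500.00 mm³.
X̄ = 1764000.00/21600.00 = 81.67 mm; Ȳ = 1336500.00/21600.00 = 61.88 mm.

X̄ = 81.67 mm, Ȳ = 61.88 mm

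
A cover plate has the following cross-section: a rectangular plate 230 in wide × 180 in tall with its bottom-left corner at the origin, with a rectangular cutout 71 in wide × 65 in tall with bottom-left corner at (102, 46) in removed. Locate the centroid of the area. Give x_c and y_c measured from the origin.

plate: A = 230 × 180 = 41400.00, centroid at (115.00, 90.00).
hole: A = −(71 × 65) = -4615.00, centroid at (137.50, 78.50).
ΣA = 36785.00 in²
ΣAx_c = (41400.00)(115.00) + (-4615.00)(137.50) = 4126437.50 in³
ΣAy_c = (41400.00)(90.00) + (-4615.00)(78.50) = 3363722.50 in³
x_c = 4126437.50 / 36785.00 = 112.18 in
y_c = 3363722.50 / 36785.00 = 91.44 in

x_c = 112.18 in, y_c = 91.44 in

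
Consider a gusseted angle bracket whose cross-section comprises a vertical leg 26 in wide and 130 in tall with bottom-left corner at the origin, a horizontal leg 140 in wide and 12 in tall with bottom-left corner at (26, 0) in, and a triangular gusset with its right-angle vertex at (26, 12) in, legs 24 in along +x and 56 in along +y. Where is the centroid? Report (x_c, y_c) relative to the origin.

Part | A | x̄ᵢ | ȳᵢ | A·x̄ᵢ | A·ȳᵢ
vertical leg | 3380.00 | 13.00 | 65.00 | 43940.00 | 219700.00
horizontal leg | 1680.00 | 96.00 | 6.00 | 161280.00 | 10080.00
gusset | 672.00 | 34.00 | 30.67 | 22848.00 | 20608.00
Σ | 5732.00 |  |  | 228068.00 | 250388.00
x_c = 228068.00 / 5732.00 = 39.79 in
y_c = 250388.00 / 5732.00 = 43.68 in

x_c = 39.79 in, y_c = 43.68 in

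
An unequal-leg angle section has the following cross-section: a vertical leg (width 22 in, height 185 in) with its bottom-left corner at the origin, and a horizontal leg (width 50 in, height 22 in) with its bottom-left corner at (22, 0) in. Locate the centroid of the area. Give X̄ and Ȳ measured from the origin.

vertical leg: A = 22 × 185 = 4070.00, centroid at (11.00, 92.50).
horizontal leg: A = 50 × 22 = 1100.00, centroid at (47.00, 11.00).
ΣA = 5170.00 in²
ΣAX̄ = (4070.00)(11.00) + (1100.00)(47.00) = 96470.00 in³
ΣAȲ = (4070.00)(92.50) + (1100.00)(11.00) = 388575.00 in³
X̄ = 96470.00 / 5170.00 = 18.66 in
Ȳ = 388575.00 / 5170.00 = 75.16 in

X̄ = 18.66 in, Ȳ = 75.16 in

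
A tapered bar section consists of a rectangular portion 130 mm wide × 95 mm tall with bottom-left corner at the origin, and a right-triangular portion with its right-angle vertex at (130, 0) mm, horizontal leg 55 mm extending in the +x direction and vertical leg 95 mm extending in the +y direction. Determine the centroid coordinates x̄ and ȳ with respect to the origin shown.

rectangular portion: A = 130 × 95 = 12350.00, centroid at (65.00, 47.50).
triangular portion: A = ½·55·95 = 2612.50, centroid at (148.33, 31.67).
ΣA = 14962.50 mm², ΣAx̄ = 1190270.83 mm³, ΣAȳ = 669354.17 mm³.
x̄ = 1190270.83/14962.50 = 79.55 mm; ȳ = 669354.17/14962.50 = 44.74 mm.

x̄ = 79.55 mm, ȳ = 44.74 mm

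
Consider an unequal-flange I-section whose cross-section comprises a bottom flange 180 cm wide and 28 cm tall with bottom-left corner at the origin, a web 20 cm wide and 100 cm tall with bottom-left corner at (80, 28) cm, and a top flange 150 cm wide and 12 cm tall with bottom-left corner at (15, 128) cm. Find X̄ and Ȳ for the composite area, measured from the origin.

bottom flange: A = 180 × 28 = 5040.00, centroid at (90.00, 14.00).
web: A = 20 × 100 = 2000.00, centroid at (90.00, 78.00).
top flange: A = 150 × 12 = 1800.00, centroid at (90.00, 134.00).
ΣA = 8840.00 cm², ΣAX̄ = 795600.00 cm³, ΣAȲ = 467760.00 cm³.
X̄ = 795600.00/8840.00 = 90.00 cm; Ȳ = 467760.00/8840.00 = 52.91 cm.

X̄ = 90.00 cm, Ȳ = 52.91 cm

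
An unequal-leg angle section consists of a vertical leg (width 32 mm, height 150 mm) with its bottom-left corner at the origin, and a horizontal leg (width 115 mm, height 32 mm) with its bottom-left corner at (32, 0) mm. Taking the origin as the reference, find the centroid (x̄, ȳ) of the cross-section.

vertical leg: A = 32 × 150 = 4800.00, centroid at (16.00, 75.00).
horizontal leg: A = 115 × 32 = 3680.00, centroid at (89.50, 16.00).
ΣA = 8480.00 mm²
ΣAx̄ = (4800.00)(16.00) + (3680.00)(89.50) = 406160.00 mm³
ΣAȳ = (4800.00)(75.00) + (3680.00)(16.00) = 418880.00 mm³
x̄ = 406160.00 / 8480.00 = 47.90 mm
ȳ = 418880.00 / 8480.00 = 49.40 mm

x̄ = 47.90 mm, ȳ = 49.40 mm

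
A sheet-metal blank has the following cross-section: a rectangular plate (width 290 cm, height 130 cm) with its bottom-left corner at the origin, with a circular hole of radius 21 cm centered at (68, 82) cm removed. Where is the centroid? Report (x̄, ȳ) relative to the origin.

plate: A = 290 × 130 = 37700.00, centroid at (145.00, 65.00).
hole: A = −π·21² = -1385.44, centroid at (68.00, 82.00).
ΣA = 36314.56 cm², ΣAx̄ = 5372289.92 cm³, ΣAȳ = 2336893.73 cm³.
x̄ = 5372289.92/36314.56 = 147.94 cm; ȳ = 2336893.73/36314.56 = 64.35 cm.

x̄ = 147.94 cm, ȳ = 64.35 cm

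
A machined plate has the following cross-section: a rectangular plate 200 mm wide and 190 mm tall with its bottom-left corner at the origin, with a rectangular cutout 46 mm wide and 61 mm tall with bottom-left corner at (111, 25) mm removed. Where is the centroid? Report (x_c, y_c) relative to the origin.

x_c = 97.29 mm, y_c = 98.15 mm

plate: A = 200 × 190 = 38000.00, centroid at (100.00, 95.00).
hole: A = −(46 × 61) = -2806.00, centroid at (134.00, 55.50).
ΣA = 35194.00 mm²
ΣAx_c = (38000.00)(100.00) + (-2806.00)(134.00) = 3423996.00 mm³
ΣAy_c = (38000.00)(95.00) + (-2806.00)(55.50) = 3454267.00 mm³
x_c = 3423996.00 / 35194.00 = 97.29 mm
y_c = 3454267.00 / 35194.00 = 98.15 mm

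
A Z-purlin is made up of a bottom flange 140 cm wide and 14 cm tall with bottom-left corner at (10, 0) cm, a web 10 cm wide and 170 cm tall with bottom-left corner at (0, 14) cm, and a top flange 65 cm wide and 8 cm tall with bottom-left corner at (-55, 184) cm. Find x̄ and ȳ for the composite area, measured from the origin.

bottom flange: A = 140 × 14 = 1960.00, centroid at (80.00, 7.00).
web: A = 10 × 170 = 1700.00, centroid at (5.00, 99.00).
top flange: A = 65 × 8 = 520.00, centroid at (-22.50, 188.00).
ΣA = 4180.00 cm², ΣAx̄ = 153600.00 cm³, ΣAȳ = 279780.00 cm³.
x̄ = 153600.00/4180.00 = 36.75 cm; ȳ = 279780.00/4180.00 = 66.93 cm.

x̄ = 36.75 cm, ȳ = 66.93 cm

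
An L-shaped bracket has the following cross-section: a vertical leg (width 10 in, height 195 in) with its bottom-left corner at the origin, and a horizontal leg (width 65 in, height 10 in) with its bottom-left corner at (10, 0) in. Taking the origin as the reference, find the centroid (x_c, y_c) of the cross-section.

vertical leg: A = 10 × 195 = 1950.00, centroid at (5.00, 97.50).
horizontal leg: A = 65 × 10 = 650.00, centroid at (42.50, 5.00).
ΣA = 2600.00 in²
ΣAx_c = (1950.00)(5.00) + (650.00)(42.50) = 37375.00 in³
ΣAy_c = (1950.00)(97.50) + (650.00)(5.00) = 193375.00 in³
x_c = 37375.00 / 2600.00 = 14.38 in
y_c = 193375.00 / 2600.00 = 74.38 in

x_c = 14.38 in, y_c = 74.38 in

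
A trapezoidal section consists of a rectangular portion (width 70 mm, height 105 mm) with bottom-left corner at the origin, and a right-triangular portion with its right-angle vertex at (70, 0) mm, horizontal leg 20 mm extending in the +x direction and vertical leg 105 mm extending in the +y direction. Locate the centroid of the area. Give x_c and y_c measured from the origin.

rectangular portion: A = 70 × 105 = 7350.00, centroid at (35.00, 52.50).
triangular portion: A = ½·20·105 = 1050.00, centroid at (76.67, 35.00).
ΣA = 8400.00 mm², ΣAx_c = 337750.00 mm³, ΣAy_c = 422625.00 mm³.
x_c = 337750.00/8400.00 = 40.21 mm; y_c = 422625.00/8400.00 = 50.31 mm.

x_c = 40.21 mm, y_c = 50.31 mm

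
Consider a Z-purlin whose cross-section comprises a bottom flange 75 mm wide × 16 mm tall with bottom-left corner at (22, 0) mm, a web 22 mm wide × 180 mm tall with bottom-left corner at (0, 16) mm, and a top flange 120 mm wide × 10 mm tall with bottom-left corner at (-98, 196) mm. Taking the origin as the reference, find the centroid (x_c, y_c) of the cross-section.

x_c = 10.91 mm, y_c = 105.43 mm

bottom flange: A = 75 × 16 = 1200.00, centroid at (59.50, 8.00).
web: A = 22 × 180 = 3960.00, centroid at (11.00, 106.00).
top flange: A = 120 × 10 = 1200.00, centroid at (-38.00, 201.00).
ΣA = 6360.00 mm², ΣAx_c = 69360.00 mm³, ΣAy_c = 670560.00 mm³.
x_c = 69360.00/6360.00 = 10.91 mm; y_c = 670560.00/6360.00 = 105.43 mm.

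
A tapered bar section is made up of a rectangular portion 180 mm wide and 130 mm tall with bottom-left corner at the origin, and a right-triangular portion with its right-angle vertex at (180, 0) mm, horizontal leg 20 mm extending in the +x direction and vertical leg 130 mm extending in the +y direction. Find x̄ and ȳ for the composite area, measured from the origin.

rectangular portion: A = 180 × 130 = 23400.00, centroid at (90.00, 65.00).
triangular portion: A = ½·20·130 = 1300.00, centroid at (186.67, 43.33).
ΣA = 24700.00 mm²
ΣAx̄ = (23400.00)(90.00) + (1300.00)(186.67) = 2348666.67 mm³
ΣAȳ = (23400.00)(65.00) + (1300.00)(43.33) = 1577333.33 mm³
x̄ = 2348666.67 / 24700.00 = 95.09 mm
ȳ = 1577333.33 / 24700.00 = 63.86 mm

x̄ = 95.09 mm, ȳ = 63.86 mm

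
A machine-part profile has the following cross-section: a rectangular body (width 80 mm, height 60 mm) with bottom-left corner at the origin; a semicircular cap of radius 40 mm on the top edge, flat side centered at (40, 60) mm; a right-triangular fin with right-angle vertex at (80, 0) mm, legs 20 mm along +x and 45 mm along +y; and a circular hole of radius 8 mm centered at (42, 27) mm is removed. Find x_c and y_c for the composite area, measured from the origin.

x_c = 42.72 mm, y_c = 44.80 mm

rectangular body: A = 80 × 60 = 4800.00, centroid at (40.00, 30.00).
semicircular top: A = ½π·40² = 2513.27, centroid at (40.00, 76.98).
triangular fin: A = ½·20·45 = 450.00, centroid at (86.67, 15.00).
hole: A = −π·8² = -201.06, centroid at (42.00, 27.00).
ΣA = 7562.21 mm²
ΣAx_c = (4800.00)(40.00) + (2513.27)(40.00) + (450.00)(86.67) + (-201.06)(42.00) = 323086.36 mm³
ΣAy_c = (4800.00)(30.00) + (2513.27)(76.98) + (450.00)(15.00) + (-201.06)(27.00) = 338784.44 mm³
x_c = 323086.36 / 7562.21 = 42.72 mm
y_c = 338784.44 / 7562.21 = 44.80 mm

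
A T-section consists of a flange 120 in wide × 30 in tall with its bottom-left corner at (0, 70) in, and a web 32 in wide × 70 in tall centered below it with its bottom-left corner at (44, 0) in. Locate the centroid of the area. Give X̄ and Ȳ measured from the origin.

web: A = 32 × 70 = 2240.00, centroid at (60.00, 35.00).
flange: A = 120 × 30 = 3600.00, centroid at (60.00, 85.00).
ΣA = 5840.00 in²
ΣAX̄ = (2240.00)(60.00) + (3600.00)(60.00) = 350400.00 in³
ΣAȲ = (2240.00)(35.00) + (3600.00)(85.00) = 384400.00 in³
X̄ = 350400.00 / 5840.00 = 60.00 in
Ȳ = 384400.00 / 5840.00 = 65.82 in

X̄ = 60.00 in, Ȳ = 65.82 in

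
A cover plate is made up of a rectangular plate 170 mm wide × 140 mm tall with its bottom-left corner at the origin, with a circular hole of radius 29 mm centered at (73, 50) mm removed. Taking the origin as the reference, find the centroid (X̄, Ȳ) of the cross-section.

X̄ = 86.50 mm, Ȳ = 72.50 mm

plate: A = 170 × 140 = 23800.00, centroid at (85.00, 70.00).
hole: A = −π·29² = -2642.08, centroid at (73.00, 50.00).
ΣA = 21157.92 mm², ΣAX̄ = 1830128.20 mm³, ΣAȲ = 1533896.03 mm³.
X̄ = 1830128.20/21157.92 = 86.50 mm; Ȳ = 1533896.03/21157.92 = 72.50 mm.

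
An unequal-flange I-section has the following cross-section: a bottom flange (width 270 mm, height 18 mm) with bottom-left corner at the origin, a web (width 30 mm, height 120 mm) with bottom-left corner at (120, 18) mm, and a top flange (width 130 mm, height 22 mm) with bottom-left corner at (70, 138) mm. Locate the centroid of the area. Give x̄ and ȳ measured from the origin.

bottom flange: A = 270 × 18 = 4860.00, centroid at (135.00, 9.00).
web: A = 30 × 120 = 3600.00, centroid at (135.00, 78.00).
top flange: A = 130 × 22 = 2860.00, centroid at (135.00, 149.00).
ΣA = 11320.00 mm², ΣAx̄ = 1528200.00 mm³, ΣAȳ = 750680.00 mm³.
x̄ = 1528200.00/11320.00 = 135.00 mm; ȳ = 750680.00/11320.00 = 66.31 mm.

x̄ = 135.00 mm, ȳ = 66.31 mm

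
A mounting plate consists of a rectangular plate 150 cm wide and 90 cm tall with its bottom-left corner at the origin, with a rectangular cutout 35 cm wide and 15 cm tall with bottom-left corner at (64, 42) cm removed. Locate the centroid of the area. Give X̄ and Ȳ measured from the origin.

plate: A = 150 × 90 = 13500.00, centroid at (75.00, 45.00).
hole: A = −(35 × 15) = -525.00, centroid at (81.50, 49.50).
ΣA = 12975.00 cm², ΣAX̄ = 969712.50 cm³, ΣAȲ = 581512.50 cm³.
X̄ = 969712.50/12975.00 = 74.74 cm; Ȳ = 581512.50/12975.00 = 44.82 cm.

X̄ = 74.74 cm, Ȳ = 44.82 cm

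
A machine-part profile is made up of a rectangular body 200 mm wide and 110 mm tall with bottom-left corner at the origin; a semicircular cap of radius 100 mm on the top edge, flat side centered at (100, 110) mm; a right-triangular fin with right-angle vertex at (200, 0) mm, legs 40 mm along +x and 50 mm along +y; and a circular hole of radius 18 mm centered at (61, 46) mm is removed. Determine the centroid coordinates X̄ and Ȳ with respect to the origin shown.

Part | A | x̄ᵢ | ȳᵢ | A·x̄ᵢ | A·ȳᵢ
rectangular body | 22000.00 | 100.00 | 55.00 | 2200000.00 | 1210000.00
semicircular top | 15707.96 | 100.00 | 152.44 | 1570796.33 | 2394542.63
triangular fin | 1000.00 | 213.33 | 16.67 | 213333.33 | 16666.67
hole | -1017.88 | 61.00 | 46.00 | -62090.44 | -46822.30
Σ | 37690.09 |  |  | 3922039.22 | 3574387.00
X̄ = 3922039.22 / 37690.09 = 104.06 mm
Ȳ = 3574387.00 / 37690.09 = 94.84 mm

X̄ = 104.06 mm, Ȳ = 94.84 mm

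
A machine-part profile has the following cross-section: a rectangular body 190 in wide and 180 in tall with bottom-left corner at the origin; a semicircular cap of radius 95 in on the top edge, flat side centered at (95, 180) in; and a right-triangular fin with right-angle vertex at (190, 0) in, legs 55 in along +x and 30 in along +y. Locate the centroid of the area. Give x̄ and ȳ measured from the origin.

x̄ = 96.90 in, ȳ = 126.21 in

rectangular body: A = 190 × 180 = 34200.00, centroid at (95.00, 90.00).
semicircular top: A = ½π·95² = 14176.44, centroid at (95.00, 220.32).
triangular fin: A = ½·55·30 = 825.00, centroid at (208.33, 10.00).
ΣA = 49201.44 in²
ΣAx̄ = (34200.00)(95.00) + (14176.44)(95.00) + (825.00)(208.33) = 4767636.50 in³
ΣAȳ = (34200.00)(90.00) + (14176.44)(220.32) + (825.00)(10.00) = 6209591.97 in³
x̄ = 4767636.50 / 49201.44 = 96.90 in
ȳ = 6209591.97 / 49201.44 = 126.21 in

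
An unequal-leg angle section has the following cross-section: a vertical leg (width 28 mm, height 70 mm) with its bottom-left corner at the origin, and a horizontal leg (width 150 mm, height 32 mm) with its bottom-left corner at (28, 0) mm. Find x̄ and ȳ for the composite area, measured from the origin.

x̄ = 77.20 mm, ȳ = 21.51 mm

vertical leg: A = 28 × 70 = 1960.00, centroid at (14.00, 35.00).
horizontal leg: A = 150 × 32 = 4800.00, centroid at (103.00, 16.00).
ΣA = 6760.00 mm², ΣAx̄ = 521840.00 mm³, ΣAȳ = 145400.00 mm³.
x̄ = 521840.00/6760.00 = 77.20 mm; ȳ = 145400.00/6760.00 = 21.51 mm.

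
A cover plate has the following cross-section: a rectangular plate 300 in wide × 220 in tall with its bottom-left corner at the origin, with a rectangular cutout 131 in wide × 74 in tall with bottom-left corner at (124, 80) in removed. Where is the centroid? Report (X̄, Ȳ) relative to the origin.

plate: A = 300 × 220 = 66000.00, centroid at (150.00, 110.00).
hole: A = −(131 × 74) = -9694.00, centroid at (189.50, 117.00).
ΣA = 56306.00 in², ΣAX̄ = 8062987.00 in³, ΣAȲ = 6125802.00 in³.
X̄ = 8062987.00/56306.00 = 143.20 in; Ȳ = 6125802.00/56306.00 = 108.79 in.

X̄ = 143.20 in, Ȳ = 108.79 in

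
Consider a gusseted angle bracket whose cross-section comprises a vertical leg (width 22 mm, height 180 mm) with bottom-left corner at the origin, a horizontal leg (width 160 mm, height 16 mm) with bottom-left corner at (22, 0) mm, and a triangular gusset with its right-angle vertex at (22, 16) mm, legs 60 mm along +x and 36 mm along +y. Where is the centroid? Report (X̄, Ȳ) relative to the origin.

vertical leg: A = 22 × 180 = 3960.00, centroid at (11.00, 90.00).
horizontal leg: A = 160 × 16 = 2560.00, centroid at (102.00, 8.00).
gusset: A = ½·60·36 = 1080.00, centroid at (42.00, 28.00).
ΣA = 7600.00 mm²
ΣAX̄ = (3960.00)(11.00) + (2560.00)(102.00) + (1080.00)(42.00) = 350040.00 mm³
ΣAȲ = (3960.00)(90.00) + (2560.00)(8.00) + (1080.00)(28.00) = 407120.00 mm³
X̄ = 350040.00 / 7600.00 = 46.06 mm
Ȳ = 407120.00 / 7600.00 = 53.57 mm

X̄ = 46.06 mm, Ȳ = 53.57 mm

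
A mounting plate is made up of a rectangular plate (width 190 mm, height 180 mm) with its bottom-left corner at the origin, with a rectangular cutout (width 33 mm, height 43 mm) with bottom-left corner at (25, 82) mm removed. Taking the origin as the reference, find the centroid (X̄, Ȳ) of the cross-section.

X̄ = 97.32 mm, Ȳ = 89.42 mm

plate: A = 190 × 180 = 34200.00, centroid at (95.00, 90.00).
hole: A = −(33 × 43) = -1419.00, centroid at (41.50, 103.50).
ΣA = 32781.00 mm², ΣAX̄ = 3190111.50 mm³, ΣAȲ = 2931133.50 mm³.
X̄ = 3190111.50/32781.00 = 97.32 mm; Ȳ = 2931133.50/32781.00 = 89.42 mm.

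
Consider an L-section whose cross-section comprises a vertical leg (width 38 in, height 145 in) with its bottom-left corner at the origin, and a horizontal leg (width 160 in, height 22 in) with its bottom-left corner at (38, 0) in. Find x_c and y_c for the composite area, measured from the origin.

Part | A | x̄ᵢ | ȳᵢ | A·x̄ᵢ | A·ȳᵢ
vertical leg | 5510.00 | 19.00 | 72.50 | 104690.00 | 399475.00
horizontal leg | 3520.00 | 118.00 | 11.00 | 415360.00 | 38720.00
Σ | 9030.00 |  |  | 520050.00 | 438195.00
x_c = 520050.00 / 9030.00 = 57.59 in
y_c = 438195.00 / 9030.00 = 48.53 in

x_c = 57.59 in, y_c = 48.53 in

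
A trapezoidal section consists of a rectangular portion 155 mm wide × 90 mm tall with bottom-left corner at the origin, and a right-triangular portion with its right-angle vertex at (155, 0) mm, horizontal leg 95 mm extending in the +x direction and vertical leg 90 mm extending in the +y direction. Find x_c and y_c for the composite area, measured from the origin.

x_c = 103.11 mm, y_c = 41.48 mm

rectangular portion: A = 155 × 90 = 13950.00, centroid at (77.50, 45.00).
triangular portion: A = ½·95·90 = 4275.00, centroid at (186.67, 30.00).
ΣA = 18225.00 mm², ΣAx_c = 1879125.00 mm³, ΣAy_c = 756000.00 mm³.
x_c = 1879125.00/18225.00 = 103.11 mm; y_c = 756000.00/18225.00 = 41.48 mm.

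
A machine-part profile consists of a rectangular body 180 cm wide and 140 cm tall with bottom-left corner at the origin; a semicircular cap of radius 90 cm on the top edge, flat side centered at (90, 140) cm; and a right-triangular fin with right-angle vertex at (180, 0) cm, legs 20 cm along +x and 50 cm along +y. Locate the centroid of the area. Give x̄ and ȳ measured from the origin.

x̄ = 91.26 cm, ȳ = 105.13 cm

Part | A | x̄ᵢ | ȳᵢ | A·x̄ᵢ | A·ȳᵢ
rectangular body | 25200.00 | 90.00 | 70.00 | 2268000.00 | 1764000.00
semicircular top | 12723.45 | 90.00 | 178.20 | 1145110.52 | 2267283.03
triangular fin | 500.00 | 186.67 | 16.67 | 93333.33 | 8333.33
Σ | 38423.45 |  |  | 3506443.86 | 4039616.37
x̄ = 3506443.86 / 38423.45 = 91.26 cm
ȳ = 4039616.37 / 38423.45 = 105.13 cm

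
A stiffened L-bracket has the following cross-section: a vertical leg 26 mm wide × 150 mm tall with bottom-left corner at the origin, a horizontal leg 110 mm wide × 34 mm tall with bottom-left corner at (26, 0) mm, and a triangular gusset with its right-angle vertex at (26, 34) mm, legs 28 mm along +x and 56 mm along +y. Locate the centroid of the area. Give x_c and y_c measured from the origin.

x_c = 45.27 mm, y_c = 47.17 mm

vertical leg: A = 26 × 150 = 3900.00, centroid at (13.00, 75.00).
horizontal leg: A = 110 × 34 = 3740.00, centroid at (81.00, 17.00).
gusset: A = ½·28·56 = 784.00, centroid at (35.33, 52.67).
ΣA = 8424.00 mm²
ΣAx_c = (3900.00)(13.00) + (3740.00)(81.00) + (784.00)(35.33) = 381341.33 mm³
ΣAy_c = (3900.00)(75.00) + (3740.00)(17.00) + (784.00)(52.67) = 397370.67 mm³
x_c = 381341.33 / 8424.00 = 45.27 mm
y_c = 397370.67 / 8424.00 = 47.17 mm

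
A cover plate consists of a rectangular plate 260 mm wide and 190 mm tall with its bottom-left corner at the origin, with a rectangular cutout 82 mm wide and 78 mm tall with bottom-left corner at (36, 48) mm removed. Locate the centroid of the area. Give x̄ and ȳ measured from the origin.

x̄ = 137.88 mm, ȳ = 96.19 mm

plate: A = 260 × 190 = 49400.00, centroid at (130.00, 95.00).
hole: A = −(82 × 78) = -6396.00, centroid at (77.00, 87.00).
ΣA = 43004.00 mm², ΣAx̄ = 5929508.00 mm³, ΣAȳ = 4136548.00 mm³.
x̄ = 5929508.00/43004.00 = 137.88 mm; ȳ = 4136548.00/43004.00 = 96.19 mm.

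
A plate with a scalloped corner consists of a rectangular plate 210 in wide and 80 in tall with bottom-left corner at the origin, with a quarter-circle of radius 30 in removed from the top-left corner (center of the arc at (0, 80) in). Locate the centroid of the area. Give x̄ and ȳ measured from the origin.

x̄ = 109.05 in, ȳ = 38.80 in

Part | A | x̄ᵢ | ȳᵢ | A·x̄ᵢ | A·ȳᵢ
plate | 16800.00 | 105.00 | 40.00 | 1764000.00 | 672000.00
removed quarter-circle | -706.86 | 12.73 | 67.27 | -9000.00 | -47548.67
Σ | 16093.14 |  |  | 1755000.00 | 624451.33
x̄ = 1755000.00 / 16093.14 = 109.05 in
ȳ = 624451.33 / 16093.14 = 38.80 in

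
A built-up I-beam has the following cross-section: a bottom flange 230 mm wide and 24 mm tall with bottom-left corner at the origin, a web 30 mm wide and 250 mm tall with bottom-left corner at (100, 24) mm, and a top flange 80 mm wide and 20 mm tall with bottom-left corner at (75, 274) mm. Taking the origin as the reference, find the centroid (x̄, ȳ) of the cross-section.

x̄ = 115.00 mm, ȳ = 112.05 mm

bottom flange: A = 230 × 24 = 5520.00, centroid at (115.00, 12.00).
web: A = 30 × 250 = 7500.00, centroid at (115.00, 149.00).
top flange: A = 80 × 20 = 1600.00, centroid at (115.00, 284.00).
ΣA = 14620.00 mm², ΣAx̄ = 1681300.00 mm³, ΣAȳ = 1638140.00 mm³.
x̄ = 1681300.00/14620.00 = 115.00 mm; ȳ = 1638140.00/14620.00 = 112.05 mm.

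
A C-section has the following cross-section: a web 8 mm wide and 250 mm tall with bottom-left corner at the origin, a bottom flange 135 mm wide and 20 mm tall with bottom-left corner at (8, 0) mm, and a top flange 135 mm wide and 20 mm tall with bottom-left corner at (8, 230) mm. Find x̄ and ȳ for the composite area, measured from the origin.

web: A = 8 × 250 = 2000.00, centroid at (4.00, 125.00).
bottom flange: A = 135 × 20 = 2700.00, centroid at (75.50, 10.00).
top flange: A = 135 × 20 = 2700.00, centroid at (75.50, 240.00).
ΣA = 7400.00 mm², ΣAx̄ = 415700.00 mm³, ΣAȳ = 925000.00 mm³.
x̄ = 415700.00/7400.00 = 56.18 mm; ȳ = 925000.00/7400.00 = 125.00 mm.

x̄ = 56.18 mm, ȳ = 125.00 mm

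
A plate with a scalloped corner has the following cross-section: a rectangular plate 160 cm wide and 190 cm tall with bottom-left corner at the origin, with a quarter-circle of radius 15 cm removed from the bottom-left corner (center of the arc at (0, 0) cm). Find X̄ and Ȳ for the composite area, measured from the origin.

X̄ = 80.43 cm, Ȳ = 95.52 cm

plate: A = 160 × 190 = 30400.00, centroid at (80.00, 95.00).
removed quarter-circle: A = −¼π·15² = -176.71, centroid at (6.37, 6.37).
ΣA = 30223.29 cm²
ΣAX̄ = (30400.00)(80.00) + (-176.71)(6.37) = 2430875.00 cm³
ΣAȲ = (30400.00)(95.00) + (-176.71)(6.37) = 2886875.00 cm³
X̄ = 2430875.00 / 30223.29 = 80.43 cm
Ȳ = 2886875.00 / 30223.29 = 95.52 cm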